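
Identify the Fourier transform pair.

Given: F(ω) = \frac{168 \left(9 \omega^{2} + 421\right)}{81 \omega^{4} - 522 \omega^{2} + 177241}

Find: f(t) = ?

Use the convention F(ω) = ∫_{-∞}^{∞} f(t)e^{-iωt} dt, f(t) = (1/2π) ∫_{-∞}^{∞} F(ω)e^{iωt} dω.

f(t) = 2 e^{- \frac{14 \left|{t}\right|}{3}} \cos{\left(5 t \right)}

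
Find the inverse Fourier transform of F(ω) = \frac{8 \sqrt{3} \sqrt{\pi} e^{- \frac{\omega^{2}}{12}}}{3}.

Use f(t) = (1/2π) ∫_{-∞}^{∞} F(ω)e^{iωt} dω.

f(t) = 8 e^{- 3 t^{2}}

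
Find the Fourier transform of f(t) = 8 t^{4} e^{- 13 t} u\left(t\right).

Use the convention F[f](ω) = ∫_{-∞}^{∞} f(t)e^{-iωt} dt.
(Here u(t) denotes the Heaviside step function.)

F(ω) = \frac{192}{\left(i \omega + 13\right)^{5}}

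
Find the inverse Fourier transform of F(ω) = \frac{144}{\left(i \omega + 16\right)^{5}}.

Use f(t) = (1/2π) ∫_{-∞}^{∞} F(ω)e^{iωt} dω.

f(t) = 6 t^{4} e^{- 16 t} u\left(t\right)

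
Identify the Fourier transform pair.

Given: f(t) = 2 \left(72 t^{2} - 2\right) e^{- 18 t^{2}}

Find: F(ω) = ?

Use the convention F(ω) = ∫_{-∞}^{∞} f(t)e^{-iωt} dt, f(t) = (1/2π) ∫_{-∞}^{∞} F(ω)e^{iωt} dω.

F(ω) = - \frac{\sqrt{2} \sqrt{\pi} \omega^{2} e^{- \frac{\omega^{2}}{72}}}{54}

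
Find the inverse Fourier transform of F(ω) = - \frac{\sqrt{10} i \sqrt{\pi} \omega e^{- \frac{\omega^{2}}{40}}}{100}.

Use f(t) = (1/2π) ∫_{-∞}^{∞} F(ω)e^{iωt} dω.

f(t) = 2 t e^{- 10 t^{2}}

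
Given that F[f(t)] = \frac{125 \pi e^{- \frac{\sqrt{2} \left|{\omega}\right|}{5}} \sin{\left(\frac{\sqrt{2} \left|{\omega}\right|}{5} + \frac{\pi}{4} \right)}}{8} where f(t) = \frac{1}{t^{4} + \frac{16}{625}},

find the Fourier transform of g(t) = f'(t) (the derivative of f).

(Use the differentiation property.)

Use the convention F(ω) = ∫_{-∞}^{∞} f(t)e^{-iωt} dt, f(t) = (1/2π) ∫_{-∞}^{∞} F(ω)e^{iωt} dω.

F[g](ω) = \frac{125 i \pi \omega e^{- \frac{\sqrt{2} \left|{\omega}\right|}{5}} \sin{\left(\frac{\sqrt{2} \left|{\omega}\right|}{5} + \frac{\pi}{4} \right)}}{8}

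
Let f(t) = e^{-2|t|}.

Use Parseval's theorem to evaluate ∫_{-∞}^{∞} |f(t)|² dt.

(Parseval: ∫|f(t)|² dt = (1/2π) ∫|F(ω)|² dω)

∫|f(t)|² dt = \frac{1}{2}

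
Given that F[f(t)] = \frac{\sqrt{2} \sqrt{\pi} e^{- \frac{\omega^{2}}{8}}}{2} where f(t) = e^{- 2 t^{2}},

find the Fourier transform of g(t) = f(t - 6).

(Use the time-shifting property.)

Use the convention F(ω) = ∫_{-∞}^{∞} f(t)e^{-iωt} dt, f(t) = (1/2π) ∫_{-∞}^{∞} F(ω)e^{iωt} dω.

F[g](ω) = \frac{\sqrt{2} \sqrt{\pi} e^{- \frac{\omega \left(\omega + 48 i\right)}{8}}}{2}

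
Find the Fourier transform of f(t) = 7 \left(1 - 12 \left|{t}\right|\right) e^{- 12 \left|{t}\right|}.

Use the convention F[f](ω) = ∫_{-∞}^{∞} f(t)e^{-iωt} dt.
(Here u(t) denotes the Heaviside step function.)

F(ω) = \frac{336 \omega^{2}}{\left(\omega^{2} + 144\right)^{2}}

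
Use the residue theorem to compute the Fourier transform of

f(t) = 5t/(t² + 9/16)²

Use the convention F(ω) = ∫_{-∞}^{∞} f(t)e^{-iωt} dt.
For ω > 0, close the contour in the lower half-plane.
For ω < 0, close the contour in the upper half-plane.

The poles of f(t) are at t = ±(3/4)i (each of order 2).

Let g(z) = f(z)e^{-iωz}; for large |z| the factor e^{-iωz} decays in the lower half-plane when ω > 0 and in the upper half-plane when ω < 0.

Case ω > 0 (lower half-plane, clockwise contour ⇒ F(ω) = -2πi·ΣRes):
  Res_{z = - \frac{3 i}{4}} g(z) = \frac{5 \omega e^{- \frac{3 \omega}{4}}}{3} (pole of order 2)
  F(ω) = -2πi·ΣRes = - \frac{10 i \pi \omega e^{- \frac{3 \omega}{4}}}{3}

Case ω < 0 (upper half-plane, counterclockwise contour ⇒ F(ω) = +2πi·ΣRes):
  Res_{z = \frac{3 i}{4}} g(z) = - \frac{5 \omega e^{\frac{3 \omega}{4}}}{3} (pole of order 2)
  F(ω) = 2πi·ΣRes = - \frac{10 i \pi \omega e^{\frac{3 \omega}{4}}}{3}

Both cases combine into a single formula in |ω|:

F(ω) = - \frac{10 i \pi \omega e^{- \frac{3 \left|{\omega}\right|}{4}}}{3}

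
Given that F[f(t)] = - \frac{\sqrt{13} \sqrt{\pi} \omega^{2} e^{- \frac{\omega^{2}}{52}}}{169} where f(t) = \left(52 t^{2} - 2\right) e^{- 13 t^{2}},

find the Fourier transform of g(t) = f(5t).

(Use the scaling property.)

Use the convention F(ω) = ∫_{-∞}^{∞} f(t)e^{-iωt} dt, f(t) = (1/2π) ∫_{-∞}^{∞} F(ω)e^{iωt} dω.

F[g](ω) = - \frac{\sqrt{13} \sqrt{\pi} \omega^{2} e^{- \frac{\omega^{2}}{1300}}}{21125}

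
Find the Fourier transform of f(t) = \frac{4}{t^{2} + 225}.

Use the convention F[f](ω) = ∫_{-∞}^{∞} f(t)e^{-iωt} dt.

F(ω) = \frac{4 \pi e^{- 15 \left|{\omega}\right|}}{15}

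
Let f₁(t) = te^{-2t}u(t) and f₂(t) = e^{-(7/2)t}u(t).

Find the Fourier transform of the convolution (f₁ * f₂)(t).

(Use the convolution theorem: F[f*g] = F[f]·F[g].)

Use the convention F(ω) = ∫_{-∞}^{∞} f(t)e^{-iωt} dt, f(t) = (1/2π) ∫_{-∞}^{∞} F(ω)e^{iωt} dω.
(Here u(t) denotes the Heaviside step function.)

F[f₁*f₂](ω) = \frac{2}{\left(i \omega + 2\right)^{2} \left(2 i \omega + 7\right)}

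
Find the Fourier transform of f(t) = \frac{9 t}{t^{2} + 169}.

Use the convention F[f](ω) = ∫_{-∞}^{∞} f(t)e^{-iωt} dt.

F(ω) = - 9 i \pi e^{- 13 \left|{\omega}\right|} \operatorname{sign}{\left(\omega \right)}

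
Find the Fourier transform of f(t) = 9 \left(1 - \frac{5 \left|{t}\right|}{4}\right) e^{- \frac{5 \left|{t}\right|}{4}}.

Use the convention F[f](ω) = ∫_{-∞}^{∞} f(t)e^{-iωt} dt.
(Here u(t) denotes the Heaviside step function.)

F(ω) = \frac{11520 \omega^{2}}{\left(16 \omega^{2} + 25\right)^{2}}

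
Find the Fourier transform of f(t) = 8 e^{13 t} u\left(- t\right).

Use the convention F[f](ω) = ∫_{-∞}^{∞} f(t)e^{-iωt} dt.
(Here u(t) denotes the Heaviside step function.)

F(ω) = - \frac{8}{i \omega - 13}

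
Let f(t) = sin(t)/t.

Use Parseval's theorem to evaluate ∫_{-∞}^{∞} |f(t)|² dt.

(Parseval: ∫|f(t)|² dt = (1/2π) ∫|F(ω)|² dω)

∫|f(t)|² dt = \pi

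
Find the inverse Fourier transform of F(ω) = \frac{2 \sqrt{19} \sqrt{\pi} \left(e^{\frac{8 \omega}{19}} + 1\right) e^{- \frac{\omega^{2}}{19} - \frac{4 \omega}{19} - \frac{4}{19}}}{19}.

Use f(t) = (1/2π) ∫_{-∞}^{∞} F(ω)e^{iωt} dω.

f(t) = 2 e^{- \frac{19 t^{2}}{4}} \cos{\left(2 t \right)}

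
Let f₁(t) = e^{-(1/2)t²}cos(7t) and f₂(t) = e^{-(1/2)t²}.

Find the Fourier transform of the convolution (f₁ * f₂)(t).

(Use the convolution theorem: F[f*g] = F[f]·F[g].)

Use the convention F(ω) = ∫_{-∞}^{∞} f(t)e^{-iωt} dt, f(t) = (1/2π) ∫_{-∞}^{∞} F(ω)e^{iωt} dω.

F[f₁*f₂](ω) = \pi \left(e^{14 \omega} + 1\right) e^{- \omega^{2} - 7 \omega - \frac{49}{2}}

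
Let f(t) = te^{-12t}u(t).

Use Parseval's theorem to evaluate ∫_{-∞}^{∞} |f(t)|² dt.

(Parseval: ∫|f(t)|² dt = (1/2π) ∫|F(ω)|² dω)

∫|f(t)|² dt = \frac{1}{6912}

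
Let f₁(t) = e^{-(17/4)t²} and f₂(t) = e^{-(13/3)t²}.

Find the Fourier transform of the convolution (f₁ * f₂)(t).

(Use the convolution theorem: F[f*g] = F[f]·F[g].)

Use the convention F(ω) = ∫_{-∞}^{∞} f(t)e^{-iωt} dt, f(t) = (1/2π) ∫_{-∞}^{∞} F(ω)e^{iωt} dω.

F[f₁*f₂](ω) = \frac{2 \sqrt{663} \pi e^{- \frac{103 \omega^{2}}{884}}}{221}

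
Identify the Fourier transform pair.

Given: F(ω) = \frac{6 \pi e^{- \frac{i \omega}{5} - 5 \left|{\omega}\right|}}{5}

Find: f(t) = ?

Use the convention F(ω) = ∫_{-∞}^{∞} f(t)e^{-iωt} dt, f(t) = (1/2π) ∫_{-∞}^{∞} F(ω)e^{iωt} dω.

f(t) = \frac{6}{\left(t - \frac{1}{5}\right)^{2} + 25}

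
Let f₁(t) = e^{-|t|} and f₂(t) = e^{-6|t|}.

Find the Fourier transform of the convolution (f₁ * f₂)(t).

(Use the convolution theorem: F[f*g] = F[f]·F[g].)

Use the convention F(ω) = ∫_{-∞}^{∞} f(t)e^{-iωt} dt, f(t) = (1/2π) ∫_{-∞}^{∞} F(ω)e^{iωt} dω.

F[f₁*f₂](ω) = \frac{24}{\left(\omega^{2} + 1\right) \left(\omega^{2} + 36\right)}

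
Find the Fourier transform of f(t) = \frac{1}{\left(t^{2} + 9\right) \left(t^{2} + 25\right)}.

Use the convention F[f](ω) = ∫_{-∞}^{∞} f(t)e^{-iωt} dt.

F(ω) = \frac{\pi \left(5 e^{2 \left|{\omega}\right|} - 3\right) e^{- 5 \left|{\omega}\right|}}{240}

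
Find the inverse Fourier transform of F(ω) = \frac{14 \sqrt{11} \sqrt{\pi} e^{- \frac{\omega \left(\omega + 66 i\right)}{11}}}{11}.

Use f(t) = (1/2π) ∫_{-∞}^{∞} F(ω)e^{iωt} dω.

f(t) = 7 e^{- \frac{11 \left(t - 6\right)^{2}}{4}}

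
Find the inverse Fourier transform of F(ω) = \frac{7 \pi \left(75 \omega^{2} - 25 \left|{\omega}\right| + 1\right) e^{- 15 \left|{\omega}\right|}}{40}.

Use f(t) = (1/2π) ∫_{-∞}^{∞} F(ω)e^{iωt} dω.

f(t) = \frac{7 t^{4}}{\left(t^{2} + 225\right)^{3}}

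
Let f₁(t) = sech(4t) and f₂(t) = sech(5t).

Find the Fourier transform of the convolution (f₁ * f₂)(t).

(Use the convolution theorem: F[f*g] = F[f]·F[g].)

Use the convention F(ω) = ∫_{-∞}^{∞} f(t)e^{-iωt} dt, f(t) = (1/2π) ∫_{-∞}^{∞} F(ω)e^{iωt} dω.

F[f₁*f₂](ω) = \frac{\pi^{2}}{20 \cosh{\left(\frac{\pi \omega}{10} \right)} \cosh{\left(\frac{\pi \omega}{8} \right)}}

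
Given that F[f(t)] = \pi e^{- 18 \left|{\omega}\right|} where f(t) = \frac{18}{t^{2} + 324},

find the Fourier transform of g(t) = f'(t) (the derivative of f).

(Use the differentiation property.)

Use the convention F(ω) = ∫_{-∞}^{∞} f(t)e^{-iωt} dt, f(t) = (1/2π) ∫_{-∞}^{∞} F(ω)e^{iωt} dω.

F[g](ω) = i \pi \omega e^{- 18 \left|{\omega}\right|}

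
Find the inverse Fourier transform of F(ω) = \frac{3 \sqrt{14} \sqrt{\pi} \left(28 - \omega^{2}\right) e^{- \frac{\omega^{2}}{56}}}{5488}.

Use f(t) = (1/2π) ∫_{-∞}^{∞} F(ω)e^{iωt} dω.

f(t) = 6 t^{2} e^{- 14 t^{2}}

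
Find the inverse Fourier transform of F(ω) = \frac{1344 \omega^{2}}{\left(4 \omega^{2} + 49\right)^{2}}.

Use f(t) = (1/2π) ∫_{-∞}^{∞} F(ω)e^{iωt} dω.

f(t) = 6 \left(1 - \frac{7 \left|{t}\right|}{2}\right) e^{- \frac{7 \left|{t}\right|}{2}}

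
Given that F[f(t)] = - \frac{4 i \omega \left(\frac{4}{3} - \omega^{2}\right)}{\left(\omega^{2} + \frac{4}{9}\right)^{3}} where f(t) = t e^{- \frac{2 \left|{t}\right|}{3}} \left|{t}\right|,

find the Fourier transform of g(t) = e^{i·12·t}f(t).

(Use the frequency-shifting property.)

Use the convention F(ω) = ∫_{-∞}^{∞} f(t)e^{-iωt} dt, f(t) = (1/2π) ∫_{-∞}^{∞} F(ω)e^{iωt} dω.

F[g](ω) = \frac{972 i \left(\omega - 12\right) \left(3 \left(\omega - 12\right)^{2} - 4\right)}{\left(9 \left(\omega - 12\right)^{2} + 4\right)^{3}}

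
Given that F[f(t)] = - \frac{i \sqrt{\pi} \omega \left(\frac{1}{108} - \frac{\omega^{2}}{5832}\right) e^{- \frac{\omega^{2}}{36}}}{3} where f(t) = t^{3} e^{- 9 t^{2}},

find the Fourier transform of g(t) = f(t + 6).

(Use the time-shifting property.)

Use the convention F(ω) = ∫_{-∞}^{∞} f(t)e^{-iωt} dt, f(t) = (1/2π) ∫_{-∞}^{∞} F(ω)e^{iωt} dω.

F[g](ω) = \frac{i \sqrt{\pi} \omega \left(\omega^{2} - 54\right) e^{\frac{\omega \left(- \omega + 216 i\right)}{36}}}{17496}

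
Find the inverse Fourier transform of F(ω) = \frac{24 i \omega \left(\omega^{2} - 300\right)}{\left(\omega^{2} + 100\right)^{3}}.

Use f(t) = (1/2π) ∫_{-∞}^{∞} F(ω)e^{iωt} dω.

f(t) = 6 t e^{- 10 \left|{t}\right|} \left|{t}\right|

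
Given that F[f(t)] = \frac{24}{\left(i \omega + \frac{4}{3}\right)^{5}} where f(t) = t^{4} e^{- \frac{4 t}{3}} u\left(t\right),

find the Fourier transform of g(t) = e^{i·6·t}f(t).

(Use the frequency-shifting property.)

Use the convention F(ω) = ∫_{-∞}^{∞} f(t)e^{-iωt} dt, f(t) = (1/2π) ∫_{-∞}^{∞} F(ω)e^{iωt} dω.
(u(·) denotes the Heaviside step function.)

F[g](ω) = \frac{5832}{\left(3 i \left(\omega - 6\right) + 4\right)^{5}}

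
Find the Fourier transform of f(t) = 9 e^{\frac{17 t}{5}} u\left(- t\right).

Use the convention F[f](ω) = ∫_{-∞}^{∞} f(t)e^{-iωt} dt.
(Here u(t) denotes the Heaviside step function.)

F(ω) = - \frac{45}{5 i \omega - 17}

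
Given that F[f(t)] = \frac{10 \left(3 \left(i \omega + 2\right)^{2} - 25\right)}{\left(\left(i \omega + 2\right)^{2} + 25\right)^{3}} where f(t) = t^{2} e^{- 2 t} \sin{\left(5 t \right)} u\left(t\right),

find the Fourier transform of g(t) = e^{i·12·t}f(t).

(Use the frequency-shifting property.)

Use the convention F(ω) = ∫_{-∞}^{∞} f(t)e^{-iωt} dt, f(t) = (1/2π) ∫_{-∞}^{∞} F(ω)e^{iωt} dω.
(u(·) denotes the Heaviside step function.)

F[g](ω) = \frac{10 \left(3 \left(i \left(\omega - 12\right) + 2\right)^{2} - 25\right)}{\left(\left(i \left(\omega - 12\right) + 2\right)^{2} + 25\right)^{3}}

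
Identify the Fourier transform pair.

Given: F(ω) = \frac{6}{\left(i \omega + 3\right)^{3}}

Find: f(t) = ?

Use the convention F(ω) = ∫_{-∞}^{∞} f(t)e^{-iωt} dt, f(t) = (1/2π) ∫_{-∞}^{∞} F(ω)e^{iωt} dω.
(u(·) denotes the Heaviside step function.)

f(t) = 3 t^{2} e^{- 3 t} u\left(t\right)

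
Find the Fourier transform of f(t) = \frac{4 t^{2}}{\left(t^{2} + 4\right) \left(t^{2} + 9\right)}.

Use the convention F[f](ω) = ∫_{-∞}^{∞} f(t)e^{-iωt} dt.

F(ω) = \frac{4 \pi \left(3 - 2 e^{\left|{\omega}\right|}\right) e^{- 3 \left|{\omega}\right|}}{5}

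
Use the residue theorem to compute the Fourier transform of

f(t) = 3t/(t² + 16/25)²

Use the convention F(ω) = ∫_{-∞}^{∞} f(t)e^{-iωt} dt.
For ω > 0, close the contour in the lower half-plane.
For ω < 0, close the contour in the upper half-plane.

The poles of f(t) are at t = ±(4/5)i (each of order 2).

Let g(z) = f(z)e^{-iωz}; for large |z| the factor e^{-iωz} decays in the lower half-plane when ω > 0 and in the upper half-plane when ω < 0.

Case ω > 0 (lower half-plane, clockwise contour ⇒ F(ω) = -2πi·ΣRes):
  Res_{z = - \frac{4 i}{5}} g(z) = \frac{15 \omega e^{- \frac{4 \omega}{5}}}{16} (pole of order 2)
  F(ω) = -2πi·ΣRes = - \frac{15 i \pi \omega e^{- \frac{4 \omega}{5}}}{8}

Case ω < 0 (upper half-plane, counterclockwise contour ⇒ F(ω) = +2πi·ΣRes):
  Res_{z = \frac{4 i}{5}} g(z) = - \frac{15 \omega e^{\frac{4 \omega}{5}}}{16} (pole of order 2)
  F(ω) = 2πi·ΣRes = - \frac{15 i \pi \omega e^{\frac{4 \omega}{5}}}{8}

Both cases combine into a single formula in |ω|:

F(ω) = - \frac{15 i \pi \omega e^{- \frac{4 \left|{\omega}\right|}{5}}}{8}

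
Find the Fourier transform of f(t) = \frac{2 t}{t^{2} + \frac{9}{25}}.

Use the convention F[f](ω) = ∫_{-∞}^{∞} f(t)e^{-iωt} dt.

F(ω) = - 2 i \pi e^{- \frac{3 \left|{\omega}\right|}{5}} \operatorname{sign}{\left(\omega \right)}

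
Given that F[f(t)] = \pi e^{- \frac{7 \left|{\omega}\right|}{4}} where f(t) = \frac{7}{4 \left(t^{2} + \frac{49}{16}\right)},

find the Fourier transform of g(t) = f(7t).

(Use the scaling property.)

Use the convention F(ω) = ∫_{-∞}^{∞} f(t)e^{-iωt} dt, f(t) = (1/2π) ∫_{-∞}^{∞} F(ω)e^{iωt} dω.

F[g](ω) = \frac{\pi e^{- \frac{\left|{\omega}\right|}{4}}}{7}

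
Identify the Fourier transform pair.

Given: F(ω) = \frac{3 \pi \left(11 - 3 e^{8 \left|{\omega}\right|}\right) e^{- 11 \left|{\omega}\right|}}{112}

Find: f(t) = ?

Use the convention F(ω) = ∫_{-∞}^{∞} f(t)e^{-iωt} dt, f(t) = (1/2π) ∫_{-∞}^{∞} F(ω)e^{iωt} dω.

f(t) = \frac{3 t^{2}}{\left(t^{2} + 9\right) \left(t^{2} + 121\right)}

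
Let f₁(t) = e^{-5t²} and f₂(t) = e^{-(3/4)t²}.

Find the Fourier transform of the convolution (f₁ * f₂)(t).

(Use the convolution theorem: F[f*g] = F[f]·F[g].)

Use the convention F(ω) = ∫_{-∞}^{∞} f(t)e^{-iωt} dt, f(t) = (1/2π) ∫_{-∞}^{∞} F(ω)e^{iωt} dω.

F[f₁*f₂](ω) = \frac{2 \sqrt{15} \pi e^{- \frac{23 \omega^{2}}{60}}}{15}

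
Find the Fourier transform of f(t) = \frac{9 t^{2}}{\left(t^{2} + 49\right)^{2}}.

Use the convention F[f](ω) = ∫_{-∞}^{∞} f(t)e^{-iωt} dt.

F(ω) = \frac{9 \pi \left(1 - 7 \left|{\omega}\right|\right) e^{- 7 \left|{\omega}\right|}}{14}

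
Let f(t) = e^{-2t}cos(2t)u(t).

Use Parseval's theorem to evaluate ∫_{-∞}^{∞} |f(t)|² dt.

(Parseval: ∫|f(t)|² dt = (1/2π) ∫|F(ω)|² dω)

∫|f(t)|² dt = \frac{3}{16}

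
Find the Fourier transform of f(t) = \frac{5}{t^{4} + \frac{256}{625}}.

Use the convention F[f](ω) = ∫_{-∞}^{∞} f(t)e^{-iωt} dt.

F(ω) = \frac{625 \pi e^{- \frac{2 \sqrt{2} \left|{\omega}\right|}{5}} \sin{\left(\frac{2 \sqrt{2} \left|{\omega}\right|}{5} + \frac{\pi}{4} \right)}}{64}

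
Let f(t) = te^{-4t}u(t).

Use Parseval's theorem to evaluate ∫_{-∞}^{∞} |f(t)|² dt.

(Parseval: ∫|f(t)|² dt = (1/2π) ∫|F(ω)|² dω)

∫|f(t)|² dt = \frac{1}{256}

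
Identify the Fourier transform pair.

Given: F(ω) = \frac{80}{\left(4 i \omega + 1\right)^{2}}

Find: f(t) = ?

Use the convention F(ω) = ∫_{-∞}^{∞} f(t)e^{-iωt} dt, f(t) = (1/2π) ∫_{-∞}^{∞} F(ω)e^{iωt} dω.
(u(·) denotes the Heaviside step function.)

f(t) = 5 t e^{- \frac{t}{4}} u\left(t\right)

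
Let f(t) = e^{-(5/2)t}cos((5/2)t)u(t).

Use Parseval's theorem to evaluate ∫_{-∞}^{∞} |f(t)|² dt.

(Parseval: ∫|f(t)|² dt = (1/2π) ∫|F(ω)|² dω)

∫|f(t)|² dt = \frac{3}{20}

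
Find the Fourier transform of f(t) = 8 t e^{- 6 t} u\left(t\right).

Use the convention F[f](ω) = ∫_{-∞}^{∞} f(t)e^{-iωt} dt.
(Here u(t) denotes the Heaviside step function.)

F(ω) = \frac{8}{\left(i \omega + 6\right)^{2}}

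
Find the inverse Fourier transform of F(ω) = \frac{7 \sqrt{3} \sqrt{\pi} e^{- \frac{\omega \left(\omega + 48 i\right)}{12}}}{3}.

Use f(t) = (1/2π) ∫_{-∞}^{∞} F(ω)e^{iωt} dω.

f(t) = 7 e^{- 3 \left(t - 4\right)^{2}}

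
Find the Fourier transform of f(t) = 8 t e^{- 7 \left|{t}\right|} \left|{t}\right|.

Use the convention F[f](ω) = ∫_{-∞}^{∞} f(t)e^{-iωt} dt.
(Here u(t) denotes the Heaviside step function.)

F(ω) = \frac{32 i \omega \left(\omega^{2} - 147\right)}{\left(\omega^{2} + 49\right)^{3}}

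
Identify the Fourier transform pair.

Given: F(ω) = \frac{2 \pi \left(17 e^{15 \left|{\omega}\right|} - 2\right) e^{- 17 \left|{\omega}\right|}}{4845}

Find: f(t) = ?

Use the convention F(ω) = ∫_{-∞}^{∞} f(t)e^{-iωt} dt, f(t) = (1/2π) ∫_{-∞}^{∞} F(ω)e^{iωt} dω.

f(t) = \frac{4}{\left(t^{2} + 4\right) \left(t^{2} + 289\right)}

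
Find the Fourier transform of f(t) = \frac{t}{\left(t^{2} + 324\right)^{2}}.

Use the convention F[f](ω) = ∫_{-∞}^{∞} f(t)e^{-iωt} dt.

F(ω) = - \frac{i \pi \omega e^{- 18 \left|{\omega}\right|}}{36}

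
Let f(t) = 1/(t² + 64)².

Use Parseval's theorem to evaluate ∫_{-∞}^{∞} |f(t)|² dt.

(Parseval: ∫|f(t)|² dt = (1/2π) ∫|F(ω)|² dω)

∫|f(t)|² dt = \frac{5 \pi}{33554432}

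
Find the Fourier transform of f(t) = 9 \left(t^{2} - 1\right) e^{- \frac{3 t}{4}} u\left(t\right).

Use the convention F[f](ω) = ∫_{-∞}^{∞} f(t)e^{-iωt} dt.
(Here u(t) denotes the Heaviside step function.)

F(ω) = \frac{36 \left(128 i \omega - \left(4 i \omega + 3\right)^{3} + 96\right)}{\left(4 i \omega + 3\right)^{4}}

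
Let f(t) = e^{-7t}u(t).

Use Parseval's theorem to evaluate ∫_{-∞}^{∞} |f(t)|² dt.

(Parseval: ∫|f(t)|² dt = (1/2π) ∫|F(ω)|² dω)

∫|f(t)|² dt = \frac{1}{14}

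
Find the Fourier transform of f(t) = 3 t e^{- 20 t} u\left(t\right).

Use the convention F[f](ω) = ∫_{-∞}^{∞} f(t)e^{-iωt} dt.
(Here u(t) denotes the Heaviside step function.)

F(ω) = \frac{3}{\left(i \omega + 20\right)^{2}}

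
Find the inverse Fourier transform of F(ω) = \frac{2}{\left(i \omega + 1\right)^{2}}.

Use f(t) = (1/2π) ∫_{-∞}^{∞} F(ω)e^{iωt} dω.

f(t) = 2 t e^{- t} u\left(t\right)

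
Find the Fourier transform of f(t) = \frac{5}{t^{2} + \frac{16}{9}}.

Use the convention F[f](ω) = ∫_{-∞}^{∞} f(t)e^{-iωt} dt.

F(ω) = \frac{15 \pi e^{- \frac{4 \left|{\omega}\right|}{3}}}{4}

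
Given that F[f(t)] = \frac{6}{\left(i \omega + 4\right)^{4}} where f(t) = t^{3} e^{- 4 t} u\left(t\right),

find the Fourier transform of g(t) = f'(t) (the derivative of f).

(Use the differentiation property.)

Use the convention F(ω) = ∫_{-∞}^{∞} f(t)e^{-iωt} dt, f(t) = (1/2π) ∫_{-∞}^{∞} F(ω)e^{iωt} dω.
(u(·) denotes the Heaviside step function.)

F[g](ω) = \frac{6 i \omega}{\left(i \omega + 4\right)^{4}}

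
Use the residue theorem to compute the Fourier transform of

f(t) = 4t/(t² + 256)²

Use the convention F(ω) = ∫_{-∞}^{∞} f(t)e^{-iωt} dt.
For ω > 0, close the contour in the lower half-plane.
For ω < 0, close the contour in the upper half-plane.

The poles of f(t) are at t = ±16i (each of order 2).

Let g(z) = f(z)e^{-iωz}; for large |z| the factor e^{-iωz} decays in the lower half-plane when ω > 0 and in the upper half-plane when ω < 0.

Case ω > 0 (lower half-plane, clockwise contour ⇒ F(ω) = -2πi·ΣRes):
  Res_{z = - 16 i} g(z) = \frac{\omega e^{- 16 \omega}}{16} (pole of order 2)
  F(ω) = -2πi·ΣRes = - \frac{i \pi \omega e^{- 16 \omega}}{8}

Case ω < 0 (upper half-plane, counterclockwise contour ⇒ F(ω) = +2πi·ΣRes):
  Res_{z = 16 i} g(z) = - \frac{\omega e^{16 \omega}}{16} (pole of order 2)
  F(ω) = 2πi·ΣRes = - \frac{i \pi \omega e^{16 \omega}}{8}

Both cases combine into a single formula in |ω|:

F(ω) = - \frac{i \pi \omega e^{- 16 \left|{\omega}\right|}}{8}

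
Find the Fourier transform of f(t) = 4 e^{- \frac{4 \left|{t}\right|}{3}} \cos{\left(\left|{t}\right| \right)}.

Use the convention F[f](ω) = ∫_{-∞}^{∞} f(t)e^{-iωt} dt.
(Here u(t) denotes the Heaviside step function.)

F(ω) = \frac{96 \left(9 \omega^{2} + 25\right)}{81 \omega^{4} + 126 \omega^{2} + 625}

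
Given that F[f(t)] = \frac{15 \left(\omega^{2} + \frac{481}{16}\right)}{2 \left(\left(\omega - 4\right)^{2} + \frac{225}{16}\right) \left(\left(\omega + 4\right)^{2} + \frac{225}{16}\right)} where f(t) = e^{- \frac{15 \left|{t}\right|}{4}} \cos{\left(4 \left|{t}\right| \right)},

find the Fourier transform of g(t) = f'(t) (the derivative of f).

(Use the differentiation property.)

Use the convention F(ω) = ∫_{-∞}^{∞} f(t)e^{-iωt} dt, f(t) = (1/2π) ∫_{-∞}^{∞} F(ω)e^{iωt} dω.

F[g](ω) = \frac{120 i \omega \left(16 \omega^{2} + 481\right)}{256 \omega^{4} - 992 \omega^{2} + 231361}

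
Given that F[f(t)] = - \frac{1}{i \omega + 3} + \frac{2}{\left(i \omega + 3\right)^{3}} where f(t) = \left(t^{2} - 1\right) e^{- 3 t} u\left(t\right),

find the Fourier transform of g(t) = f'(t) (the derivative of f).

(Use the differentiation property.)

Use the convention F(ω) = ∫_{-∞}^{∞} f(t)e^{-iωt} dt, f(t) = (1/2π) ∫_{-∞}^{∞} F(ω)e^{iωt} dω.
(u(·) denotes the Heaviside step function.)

F[g](ω) = \frac{i \omega \left(2 i \omega - \left(i \omega + 3\right)^{3} + 6\right)}{\left(i \omega + 3\right)^{4}}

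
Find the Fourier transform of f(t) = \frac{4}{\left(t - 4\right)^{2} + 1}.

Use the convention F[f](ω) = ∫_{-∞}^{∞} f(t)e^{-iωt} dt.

F(ω) = 4 \pi e^{- 4 i \omega - \left|{\omega}\right|}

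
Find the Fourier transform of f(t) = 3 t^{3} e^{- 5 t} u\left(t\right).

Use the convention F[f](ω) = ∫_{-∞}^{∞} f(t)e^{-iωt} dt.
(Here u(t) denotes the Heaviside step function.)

F(ω) = \frac{18}{\left(i \omega + 5\right)^{4}}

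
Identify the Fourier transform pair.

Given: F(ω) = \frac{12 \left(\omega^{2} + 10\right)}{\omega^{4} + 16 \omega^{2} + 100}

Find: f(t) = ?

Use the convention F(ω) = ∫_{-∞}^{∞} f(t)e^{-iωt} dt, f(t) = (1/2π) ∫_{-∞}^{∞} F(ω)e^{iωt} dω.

f(t) = 2 e^{- 3 \left|{t}\right|} \cos{\left(\left|{t}\right| \right)}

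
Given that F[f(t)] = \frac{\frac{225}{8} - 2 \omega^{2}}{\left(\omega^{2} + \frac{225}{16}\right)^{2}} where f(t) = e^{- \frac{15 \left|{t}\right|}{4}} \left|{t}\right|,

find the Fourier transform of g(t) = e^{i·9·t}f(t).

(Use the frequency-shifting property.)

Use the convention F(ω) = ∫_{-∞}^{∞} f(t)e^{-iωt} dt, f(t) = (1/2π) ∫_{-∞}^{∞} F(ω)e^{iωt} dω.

F[g](ω) = \frac{32 \left(225 - 16 \left(\omega - 9\right)^{2}\right)}{\left(16 \left(\omega - 9\right)^{2} + 225\right)^{2}}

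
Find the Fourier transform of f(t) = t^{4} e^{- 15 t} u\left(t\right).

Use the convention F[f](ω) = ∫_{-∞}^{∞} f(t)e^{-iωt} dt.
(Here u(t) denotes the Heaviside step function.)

F(ω) = \frac{24}{\left(i \omega + 15\right)^{5}}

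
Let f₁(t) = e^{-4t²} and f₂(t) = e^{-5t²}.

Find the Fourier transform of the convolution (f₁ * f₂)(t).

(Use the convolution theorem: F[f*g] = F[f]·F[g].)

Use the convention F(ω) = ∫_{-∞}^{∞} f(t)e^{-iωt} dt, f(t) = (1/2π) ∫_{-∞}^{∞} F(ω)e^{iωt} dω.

F[f₁*f₂](ω) = \frac{\sqrt{5} \pi e^{- \frac{9 \omega^{2}}{80}}}{10}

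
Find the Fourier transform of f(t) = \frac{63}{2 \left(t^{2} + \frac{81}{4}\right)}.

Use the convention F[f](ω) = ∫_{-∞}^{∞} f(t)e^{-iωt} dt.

F(ω) = 7 \pi e^{- \frac{9 \left|{\omega}\right|}{2}}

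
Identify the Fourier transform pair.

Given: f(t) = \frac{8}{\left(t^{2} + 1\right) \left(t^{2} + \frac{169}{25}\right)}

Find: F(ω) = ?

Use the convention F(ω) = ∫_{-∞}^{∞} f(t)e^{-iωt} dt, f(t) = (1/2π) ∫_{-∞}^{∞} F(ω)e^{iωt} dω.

F(ω) = \frac{25 \pi e^{- \left|{\omega}\right|}}{18} - \frac{125 \pi e^{- \frac{13 \left|{\omega}\right|}{5}}}{234}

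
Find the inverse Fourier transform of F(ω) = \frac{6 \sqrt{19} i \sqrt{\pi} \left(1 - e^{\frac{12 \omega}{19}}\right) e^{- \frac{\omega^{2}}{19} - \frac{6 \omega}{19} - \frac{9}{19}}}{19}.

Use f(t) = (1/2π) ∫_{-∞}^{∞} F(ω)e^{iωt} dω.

f(t) = 6 e^{- \frac{19 t^{2}}{4}} \sin{\left(3 t \right)}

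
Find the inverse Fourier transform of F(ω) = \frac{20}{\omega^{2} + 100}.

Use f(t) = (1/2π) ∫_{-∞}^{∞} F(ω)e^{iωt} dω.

f(t) = e^{- 10 \left|{t}\right|}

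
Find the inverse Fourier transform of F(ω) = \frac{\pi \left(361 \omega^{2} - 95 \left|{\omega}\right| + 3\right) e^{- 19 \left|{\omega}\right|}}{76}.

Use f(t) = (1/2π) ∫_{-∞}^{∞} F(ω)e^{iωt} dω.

f(t) = \frac{2 t^{4}}{\left(t^{2} + 361\right)^{3}}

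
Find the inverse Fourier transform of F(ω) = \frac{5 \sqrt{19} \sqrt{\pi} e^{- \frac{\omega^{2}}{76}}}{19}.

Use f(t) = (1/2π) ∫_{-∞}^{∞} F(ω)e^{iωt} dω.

f(t) = 5 e^{- 19 t^{2}}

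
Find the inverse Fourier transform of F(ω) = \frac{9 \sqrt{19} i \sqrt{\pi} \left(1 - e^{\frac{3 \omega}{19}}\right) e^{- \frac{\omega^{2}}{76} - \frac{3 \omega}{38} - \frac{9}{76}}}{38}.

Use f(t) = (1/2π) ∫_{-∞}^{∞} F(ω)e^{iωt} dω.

f(t) = 9 e^{- 19 t^{2}} \sin{\left(3 t \right)}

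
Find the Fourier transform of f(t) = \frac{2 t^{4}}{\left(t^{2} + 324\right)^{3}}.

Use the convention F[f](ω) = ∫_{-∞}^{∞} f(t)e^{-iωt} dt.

F(ω) = \frac{\pi \left(108 \omega^{2} - 30 \left|{\omega}\right| + 1\right) e^{- 18 \left|{\omega}\right|}}{24}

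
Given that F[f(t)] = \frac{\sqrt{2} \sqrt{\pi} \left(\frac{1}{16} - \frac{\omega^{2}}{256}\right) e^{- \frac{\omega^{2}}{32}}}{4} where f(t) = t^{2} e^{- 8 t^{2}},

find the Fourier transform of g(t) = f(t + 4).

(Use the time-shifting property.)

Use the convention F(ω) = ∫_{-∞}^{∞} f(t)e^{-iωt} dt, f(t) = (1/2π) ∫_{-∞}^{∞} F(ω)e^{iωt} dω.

F[g](ω) = \frac{\sqrt{2} \sqrt{\pi} \left(16 - \omega^{2}\right) e^{\frac{\omega \left(- \omega + 128 i\right)}{32}}}{1024}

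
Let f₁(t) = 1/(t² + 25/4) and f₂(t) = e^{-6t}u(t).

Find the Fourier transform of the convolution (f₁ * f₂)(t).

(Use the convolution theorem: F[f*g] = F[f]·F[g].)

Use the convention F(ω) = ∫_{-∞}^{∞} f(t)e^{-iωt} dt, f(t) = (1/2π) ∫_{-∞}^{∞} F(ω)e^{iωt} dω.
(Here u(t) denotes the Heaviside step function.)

F[f₁*f₂](ω) = \frac{2 \pi e^{- \frac{5 \left|{\omega}\right|}{2}}}{5 \left(i \omega + 6\right)}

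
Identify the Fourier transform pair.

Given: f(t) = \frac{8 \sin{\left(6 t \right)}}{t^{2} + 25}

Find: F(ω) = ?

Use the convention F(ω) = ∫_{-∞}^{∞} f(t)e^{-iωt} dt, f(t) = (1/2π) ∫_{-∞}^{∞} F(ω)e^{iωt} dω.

F(ω) = \frac{4 i \pi e^{- 5 \left|{\omega + 6}\right|}}{5} - \frac{4 i \pi e^{- 5 \left|{\omega - 6}\right|}}{5}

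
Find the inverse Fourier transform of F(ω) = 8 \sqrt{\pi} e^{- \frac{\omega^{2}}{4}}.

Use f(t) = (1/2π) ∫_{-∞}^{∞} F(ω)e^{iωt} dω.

f(t) = 8 e^{- t^{2}}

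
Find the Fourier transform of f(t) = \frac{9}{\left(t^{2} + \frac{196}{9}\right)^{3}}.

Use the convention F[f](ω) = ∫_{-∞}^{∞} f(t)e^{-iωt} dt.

F(ω) = \frac{243 \pi \left(196 \omega^{2} + 126 \left|{\omega}\right| + 27\right) e^{- \frac{14 \left|{\omega}\right|}{3}}}{4302592}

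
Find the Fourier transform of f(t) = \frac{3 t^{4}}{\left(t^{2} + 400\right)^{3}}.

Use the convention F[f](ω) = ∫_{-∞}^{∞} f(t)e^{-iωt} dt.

F(ω) = \frac{3 \pi \left(400 \omega^{2} - 100 \left|{\omega}\right| + 3\right) e^{- 20 \left|{\omega}\right|}}{160}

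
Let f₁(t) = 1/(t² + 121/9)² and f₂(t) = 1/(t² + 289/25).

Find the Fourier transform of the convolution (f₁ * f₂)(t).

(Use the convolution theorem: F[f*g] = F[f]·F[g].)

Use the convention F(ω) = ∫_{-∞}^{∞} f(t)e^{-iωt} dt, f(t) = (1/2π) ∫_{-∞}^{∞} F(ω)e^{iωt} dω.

F[f₁*f₂](ω) = \frac{45 \pi^{2} \left(11 \left|{\omega}\right| + 3\right) e^{- \frac{106 \left|{\omega}\right|}{15}}}{45254}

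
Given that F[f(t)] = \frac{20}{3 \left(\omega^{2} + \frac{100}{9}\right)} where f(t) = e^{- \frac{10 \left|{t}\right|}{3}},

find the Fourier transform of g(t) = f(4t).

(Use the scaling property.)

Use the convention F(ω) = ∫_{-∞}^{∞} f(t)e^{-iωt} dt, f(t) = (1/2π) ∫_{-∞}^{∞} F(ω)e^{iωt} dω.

F[g](ω) = \frac{240}{9 \omega^{2} + 1600}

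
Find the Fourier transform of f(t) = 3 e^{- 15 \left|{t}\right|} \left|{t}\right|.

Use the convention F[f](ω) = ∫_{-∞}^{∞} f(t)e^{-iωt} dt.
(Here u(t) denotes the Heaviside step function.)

F(ω) = \frac{6 \left(225 - \omega^{2}\right)}{\left(\omega^{2} + 225\right)^{2}}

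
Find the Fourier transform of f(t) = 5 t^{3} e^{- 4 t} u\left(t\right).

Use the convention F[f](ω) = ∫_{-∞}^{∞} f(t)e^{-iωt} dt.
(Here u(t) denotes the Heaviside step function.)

F(ω) = \frac{30}{\left(i \omega + 4\right)^{4}}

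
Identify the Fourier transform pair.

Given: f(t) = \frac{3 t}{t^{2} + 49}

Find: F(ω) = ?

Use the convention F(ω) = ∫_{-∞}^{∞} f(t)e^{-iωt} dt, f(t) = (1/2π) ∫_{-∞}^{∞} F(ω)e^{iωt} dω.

F(ω) = - 3 i \pi e^{- 7 \left|{\omega}\right|} \operatorname{sign}{\left(\omega \right)}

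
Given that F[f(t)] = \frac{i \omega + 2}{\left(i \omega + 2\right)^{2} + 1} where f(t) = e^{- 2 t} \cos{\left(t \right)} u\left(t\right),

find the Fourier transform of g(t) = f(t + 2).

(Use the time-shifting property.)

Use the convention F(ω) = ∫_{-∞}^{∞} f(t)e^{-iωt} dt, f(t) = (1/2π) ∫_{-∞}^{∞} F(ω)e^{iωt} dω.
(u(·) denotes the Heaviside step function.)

F[g](ω) = \frac{\left(i \omega + 2\right) e^{2 i \omega}}{\left(i \omega + 2\right)^{2} + 1}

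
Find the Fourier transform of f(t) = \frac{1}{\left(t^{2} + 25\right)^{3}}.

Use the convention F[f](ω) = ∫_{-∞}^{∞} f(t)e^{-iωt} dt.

F(ω) = \frac{\pi \left(25 \omega^{2} + 15 \left|{\omega}\right| + 3\right) e^{- 5 \left|{\omega}\right|}}{25000}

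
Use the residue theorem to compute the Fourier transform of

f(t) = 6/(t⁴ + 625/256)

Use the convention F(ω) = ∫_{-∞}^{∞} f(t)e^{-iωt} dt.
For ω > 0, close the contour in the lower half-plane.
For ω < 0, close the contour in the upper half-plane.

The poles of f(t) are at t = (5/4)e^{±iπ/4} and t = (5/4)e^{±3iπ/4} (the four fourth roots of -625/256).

Let g(z) = f(z)e^{-iωz}; for large |z| the factor e^{-iωz} decays in the lower half-plane when ω > 0 and in the upper half-plane when ω < 0.

Case ω > 0 (lower half-plane, clockwise contour ⇒ F(ω) = -2πi·ΣRes):
  Res_{z = - \frac{5 \sqrt{2}}{8} - \frac{5 \sqrt{2} i}{8}} g(z) = \frac{48 \sqrt{2} \left(1 + i\right) e^{\frac{5 \sqrt{2} \omega \left(-1 + i\right)}{8}}}{125}
  Res_{z = \frac{5 \sqrt{2}}{8} - \frac{5 \sqrt{2} i}{8}} g(z) = \frac{48 \sqrt{2} \left(-1 + i\right) e^{- \frac{5 \sqrt{2} \omega \left(1 + i\right)}{8}}}{125}
  F(ω) = -2πi·ΣRes = \frac{96 \sqrt{2} \pi \left(\left(1 - i\right) e^{\frac{5 \sqrt{2} i \omega}{4}} + 1 + i\right) e^{- \frac{5 \sqrt{2} \omega \left(1 + i\right)}{8}}}{125} = \frac{384 \pi e^{- \frac{5 \sqrt{2} \omega}{8}} \sin{\left(\frac{5 \sqrt{2} \omega}{8} + \frac{\pi}{4} \right)}}{125}

Case ω < 0 (upper half-plane, counterclockwise contour ⇒ F(ω) = +2πi·ΣRes):
  Res_{z = \frac{5 \sqrt{2}}{8} + \frac{5 \sqrt{2} i}{8}} g(z) = - \frac{48 \sqrt{2} \left(1 + i\right) e^{\frac{5 \sqrt{2} \omega \left(1 - i\right)}{8}}}{125}
  Res_{z = - \frac{5 \sqrt{2}}{8} + \frac{5 \sqrt{2} i}{8}} g(z) = \frac{48 \sqrt{2} \left(1 - i\right) e^{\frac{5 \sqrt{2} \omega \left(1 + i\right)}{8}}}{125}
  F(ω) = 2πi·ΣRes = - \frac{96 \sqrt{2} i \pi \left(\left(1 + i\right) e^{\frac{5 \sqrt{2} \omega \left(1 - i\right)}{8}} - \left(1 - i\right) e^{\frac{5 \sqrt{2} \omega \left(1 + i\right)}{8}}\right)}{125} = \frac{384 \pi e^{\frac{5 \sqrt{2} \omega}{8}} \cos{\left(\frac{5 \sqrt{2} \omega}{8} + \frac{\pi}{4} \right)}}{125}

Both cases combine into a single formula in |ω|:

F(ω) = \frac{384 \pi e^{- \frac{5 \sqrt{2} \left|{\omega}\right|}{8}} \sin{\left(\frac{5 \sqrt{2} \left|{\omega}\right|}{8} + \frac{\pi}{4} \right)}}{125}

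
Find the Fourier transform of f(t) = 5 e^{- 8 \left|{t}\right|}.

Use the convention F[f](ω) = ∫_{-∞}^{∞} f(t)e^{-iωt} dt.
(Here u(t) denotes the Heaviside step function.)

F(ω) = \frac{80}{\omega^{2} + 64}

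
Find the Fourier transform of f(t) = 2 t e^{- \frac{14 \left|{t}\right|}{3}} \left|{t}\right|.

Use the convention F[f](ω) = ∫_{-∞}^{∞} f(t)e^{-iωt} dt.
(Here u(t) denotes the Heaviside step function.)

F(ω) = \frac{1944 i \omega \left(3 \omega^{2} - 196\right)}{\left(9 \omega^{2} + 196\right)^{3}}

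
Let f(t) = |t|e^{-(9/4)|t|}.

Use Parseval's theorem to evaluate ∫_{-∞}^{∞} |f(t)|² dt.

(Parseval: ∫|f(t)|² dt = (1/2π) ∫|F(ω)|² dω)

∫|f(t)|² dt = \frac{32}{729}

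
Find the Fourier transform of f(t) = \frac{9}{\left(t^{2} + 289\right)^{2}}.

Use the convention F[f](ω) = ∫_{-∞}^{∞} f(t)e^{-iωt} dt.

F(ω) = \frac{9 \pi \left(17 \left|{\omega}\right| + 1\right) e^{- 17 \left|{\omega}\right|}}{9826}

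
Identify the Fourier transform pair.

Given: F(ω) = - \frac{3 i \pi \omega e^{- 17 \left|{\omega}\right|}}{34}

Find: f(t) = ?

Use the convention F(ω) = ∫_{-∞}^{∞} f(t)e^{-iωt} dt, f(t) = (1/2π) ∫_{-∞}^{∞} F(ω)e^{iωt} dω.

f(t) = \frac{3 t}{\left(t^{2} + 289\right)^{2}}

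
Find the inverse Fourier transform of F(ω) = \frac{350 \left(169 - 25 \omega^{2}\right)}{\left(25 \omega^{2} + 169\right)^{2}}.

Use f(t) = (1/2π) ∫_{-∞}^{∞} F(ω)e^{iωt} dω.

f(t) = 7 e^{- \frac{13 \left|{t}\right|}{5}} \left|{t}\right|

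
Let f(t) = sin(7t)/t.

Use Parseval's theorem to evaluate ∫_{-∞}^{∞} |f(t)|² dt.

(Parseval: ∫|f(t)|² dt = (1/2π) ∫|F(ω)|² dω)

∫|f(t)|² dt = 7 \pi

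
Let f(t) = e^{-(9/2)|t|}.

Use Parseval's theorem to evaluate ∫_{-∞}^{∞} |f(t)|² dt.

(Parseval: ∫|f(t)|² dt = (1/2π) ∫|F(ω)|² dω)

∫|f(t)|² dt = \frac{2}{9}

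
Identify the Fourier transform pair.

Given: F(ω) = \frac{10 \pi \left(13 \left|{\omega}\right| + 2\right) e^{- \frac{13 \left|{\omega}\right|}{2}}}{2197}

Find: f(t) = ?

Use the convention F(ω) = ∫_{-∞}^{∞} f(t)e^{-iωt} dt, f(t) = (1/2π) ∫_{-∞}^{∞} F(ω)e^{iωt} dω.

f(t) = \frac{5}{\left(t^{2} + \frac{169}{4}\right)^{2}}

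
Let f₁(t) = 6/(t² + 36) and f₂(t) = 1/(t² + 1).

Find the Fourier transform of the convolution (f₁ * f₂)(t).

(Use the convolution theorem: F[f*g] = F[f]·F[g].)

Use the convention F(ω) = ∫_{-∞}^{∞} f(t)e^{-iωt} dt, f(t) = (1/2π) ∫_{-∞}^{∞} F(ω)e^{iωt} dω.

F[f₁*f₂](ω) = \pi^{2} e^{- 7 \left|{\omega}\right|}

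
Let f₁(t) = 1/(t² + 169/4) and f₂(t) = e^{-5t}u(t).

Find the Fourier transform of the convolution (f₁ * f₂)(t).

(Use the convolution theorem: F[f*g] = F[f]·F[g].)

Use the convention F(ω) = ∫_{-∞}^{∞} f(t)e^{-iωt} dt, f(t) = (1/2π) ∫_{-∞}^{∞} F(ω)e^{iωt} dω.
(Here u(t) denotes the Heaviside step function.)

F[f₁*f₂](ω) = \frac{2 \pi e^{- \frac{13 \left|{\omega}\right|}{2}}}{13 \left(i \omega + 5\right)}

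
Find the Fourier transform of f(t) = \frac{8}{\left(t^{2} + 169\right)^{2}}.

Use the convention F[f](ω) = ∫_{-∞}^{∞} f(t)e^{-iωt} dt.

F(ω) = \frac{4 \pi \left(13 \left|{\omega}\right| + 1\right) e^{- 13 \left|{\omega}\right|}}{2197}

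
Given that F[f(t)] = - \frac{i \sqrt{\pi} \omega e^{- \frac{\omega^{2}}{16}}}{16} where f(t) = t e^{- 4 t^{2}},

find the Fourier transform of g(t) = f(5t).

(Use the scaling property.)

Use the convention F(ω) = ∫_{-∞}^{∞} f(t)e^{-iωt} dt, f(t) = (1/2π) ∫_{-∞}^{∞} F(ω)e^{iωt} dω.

F[g](ω) = - \frac{i \sqrt{\pi} \omega e^{- \frac{\omega^{2}}{400}}}{400}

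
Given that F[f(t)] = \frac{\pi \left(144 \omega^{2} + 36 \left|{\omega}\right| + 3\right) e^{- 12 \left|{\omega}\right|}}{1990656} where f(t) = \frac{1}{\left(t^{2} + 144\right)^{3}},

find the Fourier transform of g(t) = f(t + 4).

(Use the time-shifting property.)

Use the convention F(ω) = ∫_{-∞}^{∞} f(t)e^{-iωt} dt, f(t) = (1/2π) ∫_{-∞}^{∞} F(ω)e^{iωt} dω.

F[g](ω) = \frac{\pi \left(48 \omega^{2} + 12 \left|{\omega}\right| + 1\right) e^{4 i \omega - 12 \left|{\omega}\right|}}{663552}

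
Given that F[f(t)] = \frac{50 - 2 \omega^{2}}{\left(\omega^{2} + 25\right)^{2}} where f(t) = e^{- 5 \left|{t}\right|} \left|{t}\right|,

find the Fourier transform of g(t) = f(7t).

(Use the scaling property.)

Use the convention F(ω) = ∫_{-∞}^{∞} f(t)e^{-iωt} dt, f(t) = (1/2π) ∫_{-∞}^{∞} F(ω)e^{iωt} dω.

F[g](ω) = \frac{14 \left(1225 - \omega^{2}\right)}{\left(\omega^{2} + 1225\right)^{2}}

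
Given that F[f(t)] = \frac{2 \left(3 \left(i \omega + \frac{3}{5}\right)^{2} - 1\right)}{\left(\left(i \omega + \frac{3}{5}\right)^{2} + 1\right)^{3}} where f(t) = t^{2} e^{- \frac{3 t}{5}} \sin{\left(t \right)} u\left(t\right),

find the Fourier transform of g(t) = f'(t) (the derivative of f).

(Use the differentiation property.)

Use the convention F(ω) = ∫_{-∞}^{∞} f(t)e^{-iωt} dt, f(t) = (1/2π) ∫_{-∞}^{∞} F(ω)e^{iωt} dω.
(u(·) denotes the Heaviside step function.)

F[g](ω) = \frac{1250 i \omega \left(3 \left(5 i \omega + 3\right)^{2} - 25\right)}{\left(\left(5 i \omega + 3\right)^{2} + 25\right)^{3}}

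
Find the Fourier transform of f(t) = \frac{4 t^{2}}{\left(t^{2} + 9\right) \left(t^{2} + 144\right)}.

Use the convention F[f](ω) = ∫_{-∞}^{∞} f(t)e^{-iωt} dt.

F(ω) = \frac{4 \pi \left(4 - e^{9 \left|{\omega}\right|}\right) e^{- 12 \left|{\omega}\right|}}{45}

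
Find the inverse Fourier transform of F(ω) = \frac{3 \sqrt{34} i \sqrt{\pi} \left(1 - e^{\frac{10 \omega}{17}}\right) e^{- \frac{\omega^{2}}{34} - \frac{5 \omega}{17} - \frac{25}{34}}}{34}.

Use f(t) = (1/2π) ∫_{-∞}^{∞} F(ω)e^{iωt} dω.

f(t) = 3 e^{- \frac{17 t^{2}}{2}} \sin{\left(5 t \right)}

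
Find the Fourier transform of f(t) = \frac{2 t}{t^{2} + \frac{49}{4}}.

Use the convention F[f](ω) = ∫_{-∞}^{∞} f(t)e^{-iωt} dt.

F(ω) = - 2 i \pi e^{- \frac{7 \left|{\omega}\right|}{2}} \operatorname{sign}{\left(\omega \right)}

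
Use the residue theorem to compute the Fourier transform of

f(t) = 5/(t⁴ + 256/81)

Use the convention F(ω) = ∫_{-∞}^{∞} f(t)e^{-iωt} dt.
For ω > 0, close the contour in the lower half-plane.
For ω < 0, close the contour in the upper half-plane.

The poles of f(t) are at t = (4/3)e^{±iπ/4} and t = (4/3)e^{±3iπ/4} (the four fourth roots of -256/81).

Let g(z) = f(z)e^{-iωz}; for large |z| the factor e^{-iωz} decays in the lower half-plane when ω > 0 and in the upper half-plane when ω < 0.

Case ω > 0 (lower half-plane, clockwise contour ⇒ F(ω) = -2πi·ΣRes):
  Res_{z = - \frac{2 \sqrt{2}}{3} - \frac{2 \sqrt{2} i}{3}} g(z) = \frac{135 \sqrt{2} i \left(1 - i\right) e^{\frac{2 \sqrt{2} \omega \left(-1 + i\right)}{3}}}{512}
  Res_{z = \frac{2 \sqrt{2}}{3} - \frac{2 \sqrt{2} i}{3}} g(z) = \frac{135 \sqrt{2} i \left(1 + i\right) e^{- \frac{2 \sqrt{2} \omega \left(1 + i\right)}{3}}}{512}
  F(ω) = -2πi·ΣRes = \frac{135 \sqrt{2} \pi \left(1 - i\right) \left(e^{\frac{4 \sqrt{2} i \omega}{3}} + i\right) e^{- \frac{2 \sqrt{2} \omega \left(1 + i\right)}{3}}}{256} = \frac{135 \pi e^{- \frac{2 \sqrt{2} \omega}{3}} \sin{\left(\frac{2 \sqrt{2} \omega}{3} + \frac{\pi}{4} \right)}}{64}

Case ω < 0 (upper half-plane, counterclockwise contour ⇒ F(ω) = +2πi·ΣRes):
  Res_{z = \frac{2 \sqrt{2}}{3} + \frac{2 \sqrt{2} i}{3}} g(z) = \frac{135 \sqrt{2} i \left(-1 + i\right) e^{\frac{2 \sqrt{2} \omega \left(1 - i\right)}{3}}}{512}
  Res_{z = - \frac{2 \sqrt{2}}{3} + \frac{2 \sqrt{2} i}{3}} g(z) = \frac{135 \sqrt{2} \left(1 - i\right) e^{\frac{2 \sqrt{2} \omega \left(1 + i\right)}{3}}}{512}
  F(ω) = 2πi·ΣRes = - \frac{135 \sqrt{2} i \pi \left(i \left(1 - i\right) e^{\frac{2 \sqrt{2} \omega \left(1 - i\right)}{3}} - \left(1 - i\right) e^{\frac{2 \sqrt{2} \omega \left(1 + i\right)}{3}}\right)}{256} = \frac{135 \pi e^{\frac{2 \sqrt{2} \omega}{3}} \cos{\left(\frac{2 \sqrt{2} \omega}{3} + \frac{\pi}{4} \right)}}{64}

Both cases combine into a single formula in |ω|:

F(ω) = \frac{135 \pi e^{- \frac{2 \sqrt{2} \left|{\omega}\right|}{3}} \sin{\left(\frac{2 \sqrt{2} \left|{\omega}\right|}{3} + \frac{\pi}{4} \right)}}{64}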